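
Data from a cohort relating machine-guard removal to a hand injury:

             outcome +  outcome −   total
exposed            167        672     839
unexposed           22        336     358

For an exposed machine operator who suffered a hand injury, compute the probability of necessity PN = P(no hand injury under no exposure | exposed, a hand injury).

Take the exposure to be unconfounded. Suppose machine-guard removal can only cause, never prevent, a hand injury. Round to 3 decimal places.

p₁ = P(outcome | exposed) = 167/839 = 0.19905
p₀ = P(outcome | unexposed) = 22/358 = 0.061453
Under exogeneity and monotonicity, PN = (p₁ − p₀)/p₁.
PN = (0.19905 − 0.061453) / 0.19905 ≈ 0.6913

PN ≈ 0.691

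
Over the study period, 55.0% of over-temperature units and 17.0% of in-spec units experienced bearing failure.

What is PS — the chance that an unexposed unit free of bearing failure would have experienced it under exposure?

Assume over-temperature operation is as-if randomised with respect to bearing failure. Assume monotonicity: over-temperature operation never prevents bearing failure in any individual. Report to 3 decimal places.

p₁ = 0.55, p₀ = 0.17.
Under exogeneity and monotonicity, PS = (p₁ − p₀) / (1 − p₀).
PS = (0.55 − 0.17) / (1 − 0.17) = 0.38 / 0.83 ≈ 0.4578

PS ≈ 0.458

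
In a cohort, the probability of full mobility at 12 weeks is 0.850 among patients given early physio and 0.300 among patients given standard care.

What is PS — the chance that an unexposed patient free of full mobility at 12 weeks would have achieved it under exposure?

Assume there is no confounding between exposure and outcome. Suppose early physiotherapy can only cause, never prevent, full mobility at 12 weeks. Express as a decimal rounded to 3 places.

Let p₁ = 0.85, p₀ = 0.3.
Under exogeneity and monotonicity, PS = (p₁ − p₀) / (1 − p₀).
PS = (0.85 − 0.3) / (1 − 0.3) = 0.55 / 0.7 ≈ 0.7857

PS ≈ 0.786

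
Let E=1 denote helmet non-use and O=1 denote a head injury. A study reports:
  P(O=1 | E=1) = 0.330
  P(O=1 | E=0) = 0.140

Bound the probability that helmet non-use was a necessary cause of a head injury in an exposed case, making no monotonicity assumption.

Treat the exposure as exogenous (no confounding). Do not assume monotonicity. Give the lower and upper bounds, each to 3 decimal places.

0.576 ≤ PN ≤ 1.000

Let p₁ = 0.33, p₀ = 0.14.
Under exogeneity alone the bounds on PN are max{0,(p₁−p₀)/p₁} ≤ PN ≤ min{1,(1−p₀)/p₁}.
  lower = (p₁ − p₀)/p₁ = 0.19 / 0.33 ≈ 0.5758
  upper = min{1, (1 − p₀)/p₁} = 0.86 / 0.33 ≈ 2.6061 → capped at 1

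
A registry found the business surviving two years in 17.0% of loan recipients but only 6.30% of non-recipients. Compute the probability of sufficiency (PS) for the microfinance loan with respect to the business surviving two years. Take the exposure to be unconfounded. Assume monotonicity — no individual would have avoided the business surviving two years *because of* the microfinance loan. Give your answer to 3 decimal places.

p₁ = 0.17, p₀ = 0.063.
Under exogeneity and monotonicity, PS = (p₁ − p₀) / (1 − p₀).
PS = (0.17 − 0.063) / (1 − 0.063) = 0.107 / 0.937 ≈ 0.1142

PS ≈ 0.114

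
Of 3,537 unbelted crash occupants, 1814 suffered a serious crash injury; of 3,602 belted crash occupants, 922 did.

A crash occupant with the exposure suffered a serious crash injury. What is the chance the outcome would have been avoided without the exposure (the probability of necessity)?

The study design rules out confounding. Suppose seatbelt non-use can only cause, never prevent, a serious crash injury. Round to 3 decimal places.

p₁ = P(outcome | exposed) = 1814/3537 = 0.51286
p₀ = P(outcome | unexposed) = 922/3602 = 0.25597
Under exogeneity and monotonicity, PN = (p₁ − p₀) / p₁.
PN = (0.51286 − 0.25597) / 0.51286 = 0.2569 / 0.51286 ≈ 0.5009

PN ≈ 0.501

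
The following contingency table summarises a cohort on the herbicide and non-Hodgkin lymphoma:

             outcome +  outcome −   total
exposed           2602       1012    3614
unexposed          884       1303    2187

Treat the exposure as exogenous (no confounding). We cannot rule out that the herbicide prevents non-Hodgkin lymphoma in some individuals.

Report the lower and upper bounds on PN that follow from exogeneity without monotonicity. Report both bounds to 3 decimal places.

p₁ = P(outcome | exposed) = 2602/3614 = 0.71998
p₀ = P(outcome | unexposed) = 884/2187 = 0.40421
Under exogeneity alone the bounds on PN are max{0,(p₁−p₀)/p₁} ≤ PN ≤ min{1,(1−p₀)/p₁}.
  lower = (p₁ − p₀)/p₁ = 0.31577 / 0.71998 ≈ 0.4386
  upper = min{1, (1 − p₀)/p₁} = 0.59579 / 0.71998 ≈ 0.8275

0.439 ≤ PN ≤ 0.828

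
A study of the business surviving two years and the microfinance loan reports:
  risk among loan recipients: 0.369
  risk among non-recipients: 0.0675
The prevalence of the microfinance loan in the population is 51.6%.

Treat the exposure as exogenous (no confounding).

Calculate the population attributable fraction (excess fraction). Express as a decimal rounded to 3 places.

Let p₁ = 0.369, p₀ = 0.0675.
Overall risk P(Y=1) = π·p₁ + (1−π)·p₀ = 0.516×0.369 + 0.484×0.0675 = 0.22307.
Under exogeneity, PAF = [P(Y=1) − p₀] / P(Y=1).
PAF = (0.22307 − 0.0675) / 0.22307 ≈ 0.6974

PAF ≈ 0.697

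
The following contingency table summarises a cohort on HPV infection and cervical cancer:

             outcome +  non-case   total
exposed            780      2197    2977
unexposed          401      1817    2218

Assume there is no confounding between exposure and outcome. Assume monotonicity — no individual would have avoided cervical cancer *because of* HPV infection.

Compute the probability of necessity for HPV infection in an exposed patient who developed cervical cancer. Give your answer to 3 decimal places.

p₁ = P(outcome | exposed) = 780/2977 = 0.26201
p₀ = P(outcome | unexposed) = 401/2218 = 0.18079
Under exogeneity and monotonicity, PN = (p₁ − p₀)/p₁.
PN = (0.26201 − 0.18079) / 0.26201 ≈ 0.3100

PN ≈ 0.310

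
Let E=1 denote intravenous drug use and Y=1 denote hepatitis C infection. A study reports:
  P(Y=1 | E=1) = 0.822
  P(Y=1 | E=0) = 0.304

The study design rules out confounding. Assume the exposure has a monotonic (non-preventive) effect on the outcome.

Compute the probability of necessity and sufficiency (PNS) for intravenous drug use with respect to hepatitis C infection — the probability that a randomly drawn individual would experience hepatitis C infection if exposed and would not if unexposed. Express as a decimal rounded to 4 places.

Let p₁ = 0.822, p₀ = 0.304.
Under exogeneity and monotonicity, PNS = p₁ − p₀.
PNS = 0.822 − 0.304 = 0.518

PNS ≈ 0.5180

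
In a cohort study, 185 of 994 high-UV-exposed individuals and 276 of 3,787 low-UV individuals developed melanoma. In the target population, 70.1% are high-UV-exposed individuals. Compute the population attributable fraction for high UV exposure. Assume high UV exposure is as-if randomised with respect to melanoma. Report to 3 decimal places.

PAF ≈ 0.521

p₁ = P(outcome | exposed) = 185/994 = 0.18612
p₀ = P(outcome | unexposed) = 276/3787 = 0.072881
Overall risk P(Y=1) = π·p₁ + (1−π)·p₀ = 0.701×0.18612 + 0.299×0.072881 = 0.15226.
Under exogeneity, PAF = [P(Y=1) − p₀] / P(Y=1).
PAF = (0.15226 − 0.072881) / 0.15226 ≈ 0.5213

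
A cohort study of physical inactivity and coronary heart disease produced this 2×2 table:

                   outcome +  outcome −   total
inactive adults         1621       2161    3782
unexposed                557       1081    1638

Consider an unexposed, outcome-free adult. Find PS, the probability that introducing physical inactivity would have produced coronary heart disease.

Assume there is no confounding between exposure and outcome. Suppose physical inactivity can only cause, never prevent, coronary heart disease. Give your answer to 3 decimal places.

PS ≈ 0.134

p₁ = P(outcome | exposed) = 1621/3782 = 0.42861
p₀ = P(outcome | unexposed) = 557/1638 = 0.34005
Under exogeneity and monotonicity, PS = (p₁ − p₀)/(1 − p₀).
PS = (0.42861 − 0.34005) / 0.65995 ≈ 0.1342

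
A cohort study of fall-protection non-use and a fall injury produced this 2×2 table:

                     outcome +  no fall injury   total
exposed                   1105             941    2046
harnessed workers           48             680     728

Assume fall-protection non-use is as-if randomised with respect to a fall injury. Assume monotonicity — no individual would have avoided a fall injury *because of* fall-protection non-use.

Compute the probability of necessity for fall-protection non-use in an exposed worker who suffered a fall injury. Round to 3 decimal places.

p₁ = P(outcome | exposed) = 1105/2046 = 0.54008
p₀ = P(outcome | unexposed) = 48/728 = 0.065934
Under exogeneity and monotonicity, PN = (p₁ − p₀)/p₁.
PN = (0.54008 − 0.065934) / 0.54008 ≈ 0.8779

PN ≈ 0.878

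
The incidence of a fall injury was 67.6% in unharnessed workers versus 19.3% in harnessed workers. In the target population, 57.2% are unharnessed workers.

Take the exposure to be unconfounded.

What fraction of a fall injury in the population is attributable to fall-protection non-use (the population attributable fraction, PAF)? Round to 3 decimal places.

p₁ = 0.676, p₀ = 0.193.
Overall risk P(Y=1) = π·p₁ + (1−π)·p₀ = 0.572×0.676 + 0.428×0.193 = 0.46928.
Under exogeneity, PAF = [P(Y=1) − p₀] / P(Y=1).
PAF = (0.46928 − 0.193) / 0.46928 ≈ 0.5887

PAF ≈ 0.589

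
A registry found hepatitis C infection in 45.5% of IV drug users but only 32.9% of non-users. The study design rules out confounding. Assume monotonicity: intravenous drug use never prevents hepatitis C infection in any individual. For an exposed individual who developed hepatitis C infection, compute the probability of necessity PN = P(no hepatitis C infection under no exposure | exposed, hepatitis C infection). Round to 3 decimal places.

p₁ = 0.455, p₀ = 0.329.
Under exogeneity and monotonicity, PN = (p₁ − p₀) / p₁.
PN = (0.455 − 0.329) / 0.455 = 0.126 / 0.455 ≈ 0.2769

PN ≈ 0.277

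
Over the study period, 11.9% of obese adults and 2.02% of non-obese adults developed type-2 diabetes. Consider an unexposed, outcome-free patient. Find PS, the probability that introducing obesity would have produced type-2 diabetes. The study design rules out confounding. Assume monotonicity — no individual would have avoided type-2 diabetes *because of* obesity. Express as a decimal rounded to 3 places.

p₁ = 0.119, p₀ = 0.0202.
Under exogeneity and monotonicity, PS = (p₁ − p₀) / (1 − p₀).
PS = (0.119 − 0.0202) / (1 − 0.0202) = 0.0988 / 0.9798 ≈ 0.1008

PS ≈ 0.101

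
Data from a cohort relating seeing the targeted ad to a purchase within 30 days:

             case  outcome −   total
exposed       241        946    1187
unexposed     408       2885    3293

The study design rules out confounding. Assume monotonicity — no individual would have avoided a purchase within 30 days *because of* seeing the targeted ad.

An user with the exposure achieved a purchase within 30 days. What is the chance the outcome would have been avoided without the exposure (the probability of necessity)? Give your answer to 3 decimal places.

PN ≈ 0.390

p₁ = P(outcome | exposed) = 241/1187 = 0.20303
p₀ = P(outcome | unexposed) = 408/3293 = 0.1239
Under exogeneity and monotonicity, PN = (p₁ − p₀) / p₁.
PN = (0.20303 − 0.1239) / 0.20303 = 0.079134 / 0.20303 ≈ 0.3898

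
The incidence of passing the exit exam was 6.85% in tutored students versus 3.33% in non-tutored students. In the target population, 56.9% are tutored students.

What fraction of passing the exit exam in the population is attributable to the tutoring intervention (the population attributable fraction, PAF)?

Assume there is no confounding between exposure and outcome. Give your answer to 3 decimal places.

p₁ = 0.0685, p₀ = 0.0333.
Overall risk P(Y=1) = π·p₁ + (1−π)·p₀ = 0.569×0.0685 + 0.431×0.0333 = 0.053329.
Under exogeneity, PAF = [P(Y=1) − p₀] / P(Y=1).
PAF = (0.053329 − 0.0333) / 0.053329 ≈ 0.3756

PAF ≈ 0.376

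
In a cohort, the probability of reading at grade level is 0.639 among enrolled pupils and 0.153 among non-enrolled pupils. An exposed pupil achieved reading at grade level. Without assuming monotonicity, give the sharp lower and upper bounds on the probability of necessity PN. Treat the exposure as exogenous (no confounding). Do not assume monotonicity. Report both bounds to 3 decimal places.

0.761 ≤ PN ≤ 1.000

Let p₁ = 0.639, p₀ = 0.153.
Under exogeneity alone the bounds on PN are max{0,(p₁−p₀)/p₁} ≤ PN ≤ min{1,(1−p₀)/p₁}.
  lower = (p₁ − p₀)/p₁ = 0.486 / 0.639 ≈ 0.7606
  upper = min{1, (1 − p₀)/p₁} = 0.847 / 0.639 ≈ 1.3255 → capped at 1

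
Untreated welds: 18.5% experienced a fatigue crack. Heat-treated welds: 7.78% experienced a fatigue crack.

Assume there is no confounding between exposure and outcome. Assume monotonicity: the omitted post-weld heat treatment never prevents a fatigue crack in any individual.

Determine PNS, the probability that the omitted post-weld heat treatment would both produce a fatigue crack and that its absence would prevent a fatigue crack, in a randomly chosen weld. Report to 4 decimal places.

PNS ≈ 0.1072

p₁ = 0.185, p₀ = 0.0778.
Under exogeneity and monotonicity, PNS = p₁ − p₀.
PNS = 0.185 − 0.0778 = 0.1072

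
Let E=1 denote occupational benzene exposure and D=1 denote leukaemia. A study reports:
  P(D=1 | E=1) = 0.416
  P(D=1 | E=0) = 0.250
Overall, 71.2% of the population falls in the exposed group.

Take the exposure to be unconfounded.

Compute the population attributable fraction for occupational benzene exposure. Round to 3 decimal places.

PAF ≈ 0.321

Let p₁ = 0.416, p₀ = 0.25.
Overall risk P(Y=1) = π·p₁ + (1−π)·p₀ = 0.712×0.416 + 0.288×0.25 = 0.36819.
Under exogeneity, PAF = [P(Y=1) − p₀] / P(Y=1).
PAF = (0.36819 − 0.25) / 0.36819 ≈ 0.3210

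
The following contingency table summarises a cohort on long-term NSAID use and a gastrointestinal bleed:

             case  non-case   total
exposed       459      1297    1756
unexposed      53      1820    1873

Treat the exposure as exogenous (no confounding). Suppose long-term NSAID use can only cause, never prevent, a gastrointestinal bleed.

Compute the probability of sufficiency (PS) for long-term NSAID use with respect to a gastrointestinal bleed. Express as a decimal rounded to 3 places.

p₁ = P(outcome | exposed) = 459/1756 = 0.26139
p₀ = P(outcome | unexposed) = 53/1873 = 0.028297
Under exogeneity and monotonicity, PS = (p₁ − p₀) / (1 − p₀).
PS = (0.26139 − 0.028297) / (1 − 0.028297) = 0.23309 / 0.9717 ≈ 0.2399

PS ≈ 0.240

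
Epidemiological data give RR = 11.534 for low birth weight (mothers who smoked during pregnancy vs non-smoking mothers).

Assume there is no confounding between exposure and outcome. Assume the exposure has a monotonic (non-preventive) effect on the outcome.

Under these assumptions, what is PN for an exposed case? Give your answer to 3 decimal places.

PN ≈ 0.913

Under exogeneity and monotonicity, PN = (RR − 1) / RR = 1 − 1/RR.
PN = (11.534 − 1) / 11.534 = 10.53 / 11.534 ≈ 0.9133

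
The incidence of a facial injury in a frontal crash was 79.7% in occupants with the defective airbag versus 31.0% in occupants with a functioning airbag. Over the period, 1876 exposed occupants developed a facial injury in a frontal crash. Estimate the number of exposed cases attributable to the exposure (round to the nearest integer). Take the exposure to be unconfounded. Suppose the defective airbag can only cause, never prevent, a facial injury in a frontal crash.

p₁ = 0.797, p₀ = 0.31.
PN = (p₁ − p₀)/p₁ = (0.797 − 0.31) / 0.797 ≈ 0.61104.
Attributable cases ≈ PN × (exposed cases) = 0.61104 × 1876 ≈ 1146.31.

about 1146 cases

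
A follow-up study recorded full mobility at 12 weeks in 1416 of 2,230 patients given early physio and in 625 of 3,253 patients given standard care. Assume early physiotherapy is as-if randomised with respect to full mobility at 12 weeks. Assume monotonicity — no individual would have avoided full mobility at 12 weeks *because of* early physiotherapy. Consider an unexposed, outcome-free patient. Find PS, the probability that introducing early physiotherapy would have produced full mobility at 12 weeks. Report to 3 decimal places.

p₁ = P(outcome | exposed) = 1416/2230 = 0.63498
p₀ = P(outcome | unexposed) = 625/3253 = 0.19213
Under exogeneity and monotonicity, PS = (p₁ − p₀) / (1 − p₀).
PS = (0.63498 − 0.19213) / (1 − 0.19213) = 0.44285 / 0.80787 ≈ 0.5482

PS ≈ 0.548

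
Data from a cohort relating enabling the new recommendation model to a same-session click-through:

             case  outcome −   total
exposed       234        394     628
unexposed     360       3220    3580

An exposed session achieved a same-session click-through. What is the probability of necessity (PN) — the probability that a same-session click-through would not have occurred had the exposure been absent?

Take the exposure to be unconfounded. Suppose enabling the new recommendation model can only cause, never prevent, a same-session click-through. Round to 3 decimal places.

p₁ = P(outcome | exposed) = 234/628 = 0.37261
p₀ = P(outcome | unexposed) = 360/3580 = 0.10056
Under exogeneity and monotonicity, PN = (p₁ − p₀)/p₁.
PN = (0.37261 − 0.10056) / 0.37261 ≈ 0.7301

PN ≈ 0.730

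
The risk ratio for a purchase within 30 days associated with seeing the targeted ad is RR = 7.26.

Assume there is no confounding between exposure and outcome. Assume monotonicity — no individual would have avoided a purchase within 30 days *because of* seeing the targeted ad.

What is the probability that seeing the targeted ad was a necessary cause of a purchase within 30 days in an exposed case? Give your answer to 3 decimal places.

Under exogeneity and monotonicity, PN = (RR − 1) / RR = 1 − 1/RR.
PN = (7.26 − 1) / 7.26 = 6.26 / 7.26 ≈ 0.8623

PN ≈ 0.862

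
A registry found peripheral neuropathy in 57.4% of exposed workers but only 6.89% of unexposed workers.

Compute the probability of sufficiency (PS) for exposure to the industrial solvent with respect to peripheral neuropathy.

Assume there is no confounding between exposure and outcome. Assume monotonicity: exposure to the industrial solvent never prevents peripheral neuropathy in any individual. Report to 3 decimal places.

p₁ = 0.574, p₀ = 0.0689.
Under exogeneity and monotonicity, PS = (p₁ − p₀) / (1 − p₀).
PS = (0.574 − 0.0689) / (1 − 0.0689) = 0.5051 / 0.9311 ≈ 0.5425

PS ≈ 0.542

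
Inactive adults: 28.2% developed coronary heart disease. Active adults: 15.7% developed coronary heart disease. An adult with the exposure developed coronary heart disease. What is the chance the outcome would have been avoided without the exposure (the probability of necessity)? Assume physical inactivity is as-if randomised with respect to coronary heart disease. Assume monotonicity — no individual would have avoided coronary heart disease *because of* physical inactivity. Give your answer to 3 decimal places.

PN ≈ 0.443

p₁ = 0.282, p₀ = 0.157.
Under exogeneity and monotonicity, PN = (p₁ − p₀) / p₁.
PN = (0.282 − 0.157) / 0.282 = 0.125 / 0.282 ≈ 0.4433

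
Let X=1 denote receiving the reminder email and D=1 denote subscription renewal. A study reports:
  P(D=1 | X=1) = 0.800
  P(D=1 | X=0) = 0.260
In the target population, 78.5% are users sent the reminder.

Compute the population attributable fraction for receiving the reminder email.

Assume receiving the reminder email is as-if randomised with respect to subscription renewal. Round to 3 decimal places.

Let p₁ = 0.8, p₀ = 0.26.
Overall risk P(Y=1) = π·p₁ + (1−π)·p₀ = 0.785×0.8 + 0.215×0.26 = 0.6839.
Under exogeneity, PAF = [P(Y=1) − p₀] / P(Y=1).
PAF = (0.6839 − 0.26) / 0.6839 ≈ 0.6198

PAF ≈ 0.620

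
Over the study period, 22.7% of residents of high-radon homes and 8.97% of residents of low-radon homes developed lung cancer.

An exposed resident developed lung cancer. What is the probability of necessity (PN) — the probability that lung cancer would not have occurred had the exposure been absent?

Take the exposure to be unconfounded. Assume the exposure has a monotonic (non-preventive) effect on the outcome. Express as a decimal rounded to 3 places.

p₁ = 0.227, p₀ = 0.0897.
Under exogeneity and monotonicity, PN = (p₁ − p₀) / p₁.
PN = (0.227 − 0.0897) / 0.227 = 0.1373 / 0.227 ≈ 0.6048

PN ≈ 0.605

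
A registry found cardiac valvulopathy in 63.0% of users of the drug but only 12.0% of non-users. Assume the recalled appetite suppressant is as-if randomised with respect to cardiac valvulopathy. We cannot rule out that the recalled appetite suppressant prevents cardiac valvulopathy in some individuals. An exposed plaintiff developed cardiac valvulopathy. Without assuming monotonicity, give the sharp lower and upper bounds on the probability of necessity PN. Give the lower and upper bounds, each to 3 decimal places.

p₁ = 0.63, p₀ = 0.12.
Under exogeneity alone the bounds on PN are max{0,(p₁−p₀)/p₁} ≤ PN ≤ min{1,(1−p₀)/p₁}.
  lower = (p₁ − p₀)/p₁ = 0.51 / 0.63 ≈ 0.8095
  upper = min{1, (1 − p₀)/p₁} = 0.88 / 0.63 ≈ 1.3968 → capped at 1

0.810 ≤ PN ≤ 1.000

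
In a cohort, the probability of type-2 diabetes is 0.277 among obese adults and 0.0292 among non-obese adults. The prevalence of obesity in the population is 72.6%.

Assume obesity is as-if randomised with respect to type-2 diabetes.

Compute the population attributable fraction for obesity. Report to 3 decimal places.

PAF ≈ 0.860

Let p₁ = 0.277, p₀ = 0.0292.
Overall risk P(Y=1) = π·p₁ + (1−π)·p₀ = 0.726×0.277 + 0.274×0.0292 = 0.2091.
Under exogeneity, PAF = [P(Y=1) − p₀] / P(Y=1).
PAF = (0.2091 − 0.0292) / 0.2091 ≈ 0.8604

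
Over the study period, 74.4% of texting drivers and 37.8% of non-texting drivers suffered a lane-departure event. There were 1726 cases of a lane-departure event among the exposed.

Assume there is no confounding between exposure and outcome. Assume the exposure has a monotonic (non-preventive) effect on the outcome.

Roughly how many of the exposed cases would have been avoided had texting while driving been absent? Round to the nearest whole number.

p₁ = 0.744, p₀ = 0.378.
PN = (p₁ − p₀)/p₁ = (0.744 − 0.378) / 0.744 ≈ 0.49194.
Attributable cases ≈ PN × (exposed cases) = 0.49194 × 1726 ≈ 849.08.

about 849 cases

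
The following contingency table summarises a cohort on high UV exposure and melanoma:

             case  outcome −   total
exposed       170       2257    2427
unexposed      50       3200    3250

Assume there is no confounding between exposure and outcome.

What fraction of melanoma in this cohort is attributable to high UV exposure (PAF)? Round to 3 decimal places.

PAF ≈ 0.603

p₁ = P(outcome | exposed) = 170/2427 = 0.070045
p₀ = P(outcome | unexposed) = 50/3250 = 0.015385
Exposure prevalence π = 2427/5677 = 0.42751; overall risk P(Y=1) = 0.038753.
Under exogeneity, PAF = [P(Y=1) − p₀]/P(Y=1).
PAF = (0.038753 − 0.015385) / 0.038753 ≈ 0.6030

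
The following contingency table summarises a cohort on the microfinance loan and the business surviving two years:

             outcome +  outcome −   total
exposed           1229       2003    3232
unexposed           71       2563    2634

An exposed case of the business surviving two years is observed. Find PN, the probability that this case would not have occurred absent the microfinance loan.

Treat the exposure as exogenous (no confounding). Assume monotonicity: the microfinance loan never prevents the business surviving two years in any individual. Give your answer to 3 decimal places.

p₁ = P(outcome | exposed) = 1229/3232 = 0.38026
p₀ = P(outcome | unexposed) = 71/2634 = 0.026955
Under exogeneity and monotonicity, PN = (p₁ − p₀)/p₁.
PN = (0.38026 − 0.026955) / 0.38026 ≈ 0.9291

PN ≈ 0.929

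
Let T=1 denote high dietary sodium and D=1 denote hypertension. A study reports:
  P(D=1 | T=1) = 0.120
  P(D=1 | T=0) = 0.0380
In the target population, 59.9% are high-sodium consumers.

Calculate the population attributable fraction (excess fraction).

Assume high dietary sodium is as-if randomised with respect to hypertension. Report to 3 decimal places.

Let p₁ = 0.12, p₀ = 0.038.
Overall risk P(Y=1) = π·p₁ + (1−π)·p₀ = 0.599×0.12 + 0.401×0.038 = 0.087118.
Under exogeneity, PAF = [P(Y=1) − p₀] / P(Y=1).
PAF = (0.087118 − 0.038) / 0.087118 ≈ 0.5638

PAF ≈ 0.564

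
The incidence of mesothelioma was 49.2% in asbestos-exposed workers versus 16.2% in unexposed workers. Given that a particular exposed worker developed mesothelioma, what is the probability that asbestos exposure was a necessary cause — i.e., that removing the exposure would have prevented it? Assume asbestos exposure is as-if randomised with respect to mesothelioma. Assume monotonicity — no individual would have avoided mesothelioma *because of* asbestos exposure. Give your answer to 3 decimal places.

PN ≈ 0.671

p₁ = 0.492, p₀ = 0.162.
Under exogeneity and monotonicity, PN = (p₁ − p₀) / p₁.
PN = (0.492 − 0.162) / 0.492 = 0.33 / 0.492 ≈ 0.6707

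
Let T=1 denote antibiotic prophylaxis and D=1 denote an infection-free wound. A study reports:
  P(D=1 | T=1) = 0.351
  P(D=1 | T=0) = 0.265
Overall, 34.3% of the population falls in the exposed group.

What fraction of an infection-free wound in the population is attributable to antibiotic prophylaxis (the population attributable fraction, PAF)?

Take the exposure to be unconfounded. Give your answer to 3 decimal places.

Let p₁ = 0.351, p₀ = 0.265.
Overall risk P(Y=1) = π·p₁ + (1−π)·p₀ = 0.343×0.351 + 0.657×0.265 = 0.2945.
Under exogeneity, PAF = [P(Y=1) − p₀] / P(Y=1).
PAF = (0.2945 − 0.265) / 0.2945 ≈ 0.1002

PAF ≈ 0.100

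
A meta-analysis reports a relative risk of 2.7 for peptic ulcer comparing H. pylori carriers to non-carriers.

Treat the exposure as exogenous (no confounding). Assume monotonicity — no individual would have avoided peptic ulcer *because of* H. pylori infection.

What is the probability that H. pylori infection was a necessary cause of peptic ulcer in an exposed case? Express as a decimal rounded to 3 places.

Under exogeneity and monotonicity, PN = (RR − 1) / RR = 1 − 1/RR.
PN = (2.7 − 1) / 2.7 = 1.7 / 2.7 ≈ 0.6296

PN ≈ 0.630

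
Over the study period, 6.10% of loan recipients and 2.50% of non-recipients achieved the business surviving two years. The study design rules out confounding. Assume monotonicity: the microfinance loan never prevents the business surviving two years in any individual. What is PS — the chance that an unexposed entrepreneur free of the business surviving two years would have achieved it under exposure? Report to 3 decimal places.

PS ≈ 0.037

p₁ = 0.061, p₀ = 0.025.
Under exogeneity and monotonicity, PS = (p₁ − p₀) / (1 − p₀).
PS = (0.061 − 0.025) / (1 − 0.025) = 0.036 / 0.975 ≈ 0.0369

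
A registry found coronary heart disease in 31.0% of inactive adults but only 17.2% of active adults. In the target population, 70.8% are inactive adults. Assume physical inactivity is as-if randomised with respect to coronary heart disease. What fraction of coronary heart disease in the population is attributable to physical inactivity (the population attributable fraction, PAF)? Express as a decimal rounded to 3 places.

PAF ≈ 0.362

p₁ = 0.31, p₀ = 0.172.
Overall risk P(Y=1) = π·p₁ + (1−π)·p₀ = 0.708×0.31 + 0.292×0.172 = 0.2697.
Under exogeneity, PAF = [P(Y=1) − p₀] / P(Y=1).
PAF = (0.2697 − 0.172) / 0.2697 ≈ 0.3623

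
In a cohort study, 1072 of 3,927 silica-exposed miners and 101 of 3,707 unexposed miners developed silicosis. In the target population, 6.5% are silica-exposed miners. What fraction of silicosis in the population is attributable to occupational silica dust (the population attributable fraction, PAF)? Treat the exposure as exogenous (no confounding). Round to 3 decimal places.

PAF ≈ 0.370

p₁ = P(outcome | exposed) = 1072/3927 = 0.27298
p₀ = P(outcome | unexposed) = 101/3707 = 0.027246
Overall risk P(Y=1) = π·p₁ + (1−π)·p₀ = 0.065×0.27298 + 0.935×0.027246 = 0.043219.
Under exogeneity, PAF = [P(Y=1) − p₀] / P(Y=1).
PAF = (0.043219 − 0.027246) / 0.043219 ≈ 0.3696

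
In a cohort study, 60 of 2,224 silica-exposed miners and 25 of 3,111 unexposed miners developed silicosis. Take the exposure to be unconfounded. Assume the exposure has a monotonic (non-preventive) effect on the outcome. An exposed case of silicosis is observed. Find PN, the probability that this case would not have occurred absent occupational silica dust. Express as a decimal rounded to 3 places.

PN ≈ 0.702

p₁ = P(outcome | exposed) = 60/2224 = 0.026978
p₀ = P(outcome | unexposed) = 25/3111 = 0.008036
Under exogeneity and monotonicity, PN = (p₁ − p₀) / p₁.
PN = (0.026978 − 0.008036) / 0.026978 = 0.018942 / 0.026978 ≈ 0.7021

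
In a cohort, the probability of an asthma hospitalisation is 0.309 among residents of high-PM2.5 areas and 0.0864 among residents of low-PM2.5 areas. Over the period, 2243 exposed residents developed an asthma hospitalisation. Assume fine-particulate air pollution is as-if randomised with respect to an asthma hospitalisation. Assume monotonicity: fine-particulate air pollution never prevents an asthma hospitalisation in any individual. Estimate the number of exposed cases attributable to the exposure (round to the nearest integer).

about 1616 cases

Let p₁ = 0.309, p₀ = 0.0864.
PN = (p₁ − p₀)/p₁ = (0.309 − 0.0864) / 0.309 ≈ 0.72039.
Attributable cases ≈ PN × (exposed cases) = 0.72039 × 2243 ≈ 1615.83.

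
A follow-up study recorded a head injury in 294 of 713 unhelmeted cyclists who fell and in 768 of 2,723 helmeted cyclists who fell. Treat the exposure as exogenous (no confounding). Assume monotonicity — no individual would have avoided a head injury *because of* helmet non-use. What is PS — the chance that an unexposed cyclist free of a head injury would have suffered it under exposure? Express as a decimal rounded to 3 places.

PS ≈ 0.181

p₁ = P(outcome | exposed) = 294/713 = 0.41234
p₀ = P(outcome | unexposed) = 768/2723 = 0.28204
Under exogeneity and monotonicity, PS = (p₁ − p₀) / (1 − p₀).
PS = (0.41234 − 0.28204) / (1 − 0.28204) = 0.1303 / 0.71796 ≈ 0.1815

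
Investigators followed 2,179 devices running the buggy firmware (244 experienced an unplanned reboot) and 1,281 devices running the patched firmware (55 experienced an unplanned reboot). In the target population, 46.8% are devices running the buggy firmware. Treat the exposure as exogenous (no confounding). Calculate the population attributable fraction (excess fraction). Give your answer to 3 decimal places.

PAF ≈ 0.429

p₁ = P(outcome | exposed) = 244/2179 = 0.11198
p₀ = P(outcome | unexposed) = 55/1281 = 0.042935
Overall risk P(Y=1) = π·p₁ + (1−π)·p₀ = 0.468×0.11198 + 0.532×0.042935 = 0.075247.
Under exogeneity, PAF = [P(Y=1) − p₀] / P(Y=1).
PAF = (0.075247 − 0.042935) / 0.075247 ≈ 0.4294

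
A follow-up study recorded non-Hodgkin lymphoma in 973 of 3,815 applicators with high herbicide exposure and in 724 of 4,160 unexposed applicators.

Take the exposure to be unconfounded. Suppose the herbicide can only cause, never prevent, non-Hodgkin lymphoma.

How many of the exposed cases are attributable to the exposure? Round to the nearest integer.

about 309 cases

p₁ = P(outcome | exposed) = 973/3815 = 0.25505
p₀ = P(outcome | unexposed) = 724/4160 = 0.17404
PN = (p₁ − p₀)/p₁ = (0.25505 − 0.17404) / 0.25505 ≈ 0.31762.
Attributable cases ≈ PN × (exposed cases) = 0.31762 × 973 ≈ 309.04.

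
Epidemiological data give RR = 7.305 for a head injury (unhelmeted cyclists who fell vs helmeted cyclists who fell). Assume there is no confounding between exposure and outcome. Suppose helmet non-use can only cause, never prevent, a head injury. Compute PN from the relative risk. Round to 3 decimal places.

Under exogeneity and monotonicity, PN = (RR − 1) / RR = 1 − 1/RR.
PN = (7.305 − 1) / 7.305 = 6.305 / 7.305 ≈ 0.8631

PN ≈ 0.863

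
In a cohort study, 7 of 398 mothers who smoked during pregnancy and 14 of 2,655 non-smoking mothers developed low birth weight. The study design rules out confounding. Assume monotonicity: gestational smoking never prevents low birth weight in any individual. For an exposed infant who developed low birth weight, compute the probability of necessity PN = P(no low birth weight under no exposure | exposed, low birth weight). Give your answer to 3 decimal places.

PN ≈ 0.700

p₁ = P(outcome | exposed) = 7/398 = 0.017588
p₀ = P(outcome | unexposed) = 14/2655 = 0.0052731
Under exogeneity and monotonicity, PN = (p₁ − p₀) / p₁.
PN = (0.017588 − 0.0052731) / 0.017588 = 0.012315 / 0.017588 ≈ 0.7002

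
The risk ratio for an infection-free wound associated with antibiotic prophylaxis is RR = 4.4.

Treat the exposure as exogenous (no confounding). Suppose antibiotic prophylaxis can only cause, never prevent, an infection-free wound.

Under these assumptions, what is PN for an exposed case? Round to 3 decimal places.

Under exogeneity and monotonicity, PN = (RR − 1) / RR = 1 − 1/RR.
PN = (4.4 − 1) / 4.4 = 3.4 / 4.4 ≈ 0.7727

PN ≈ 0.773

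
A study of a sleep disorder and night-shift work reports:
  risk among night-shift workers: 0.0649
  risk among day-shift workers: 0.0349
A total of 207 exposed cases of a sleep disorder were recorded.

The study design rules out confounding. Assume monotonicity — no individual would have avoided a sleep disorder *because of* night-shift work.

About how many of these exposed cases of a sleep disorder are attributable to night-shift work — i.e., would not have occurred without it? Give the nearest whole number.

Let p₁ = 0.0649, p₀ = 0.0349.
PN = (p₁ − p₀)/p₁ = (0.0649 − 0.0349) / 0.0649 ≈ 0.46225.
Attributable cases ≈ PN × (exposed cases) = 0.46225 × 207 ≈ 95.69.

about 96 cases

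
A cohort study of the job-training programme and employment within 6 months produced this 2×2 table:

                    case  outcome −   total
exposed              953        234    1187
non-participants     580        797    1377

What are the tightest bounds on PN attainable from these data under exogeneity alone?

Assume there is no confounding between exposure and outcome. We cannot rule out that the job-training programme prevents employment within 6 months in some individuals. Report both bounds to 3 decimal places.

p₁ = P(outcome | exposed) = 953/1187 = 0.80286
p₀ = P(outcome | unexposed) = 580/1377 = 0.42121
Under exogeneity alone the bounds on PN are max{0,(p₁−p₀)/p₁} ≤ PN ≤ min{1,(1−p₀)/p₁}.
  lower = (p₁ − p₀)/p₁ = 0.38166 / 0.80286 ≈ 0.4754
  upper = min{1, (1 − p₀)/p₁} = 0.57879 / 0.80286 ≈ 0.7209

0.475 ≤ PN ≤ 0.721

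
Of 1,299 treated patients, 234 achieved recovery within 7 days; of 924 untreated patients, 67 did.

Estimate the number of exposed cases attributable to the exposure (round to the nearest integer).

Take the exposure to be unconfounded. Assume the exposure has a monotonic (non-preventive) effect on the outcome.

about 140 cases

p₁ = P(outcome | exposed) = 234/1299 = 0.18014
p₀ = P(outcome | unexposed) = 67/924 = 0.072511
PN = (p₁ − p₀)/p₁ = (0.18014 − 0.072511) / 0.18014 ≈ 0.59747.
Attributable cases ≈ PN × (exposed cases) = 0.59747 × 234 ≈ 139.81.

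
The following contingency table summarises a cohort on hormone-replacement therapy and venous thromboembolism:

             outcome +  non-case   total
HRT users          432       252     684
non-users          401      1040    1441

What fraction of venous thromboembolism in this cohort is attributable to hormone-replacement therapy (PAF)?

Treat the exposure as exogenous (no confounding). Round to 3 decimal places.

PAF ≈ 0.290

p₁ = P(outcome | exposed) = 432/684 = 0.63158
p₀ = P(outcome | unexposed) = 401/1441 = 0.27828
Exposure prevalence π = 684/2125 = 0.32188; overall risk P(Y=1) = 0.392.
Under exogeneity, PAF = [P(Y=1) − p₀]/P(Y=1).
PAF = (0.392 − 0.27828) / 0.392 ≈ 0.2901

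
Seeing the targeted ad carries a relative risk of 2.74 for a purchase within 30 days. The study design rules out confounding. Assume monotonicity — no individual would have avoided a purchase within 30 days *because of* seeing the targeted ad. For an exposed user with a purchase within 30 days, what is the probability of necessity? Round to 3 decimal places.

Under exogeneity and monotonicity, PN = (RR − 1) / RR = 1 − 1/RR.
PN = (2.74 − 1) / 2.74 = 1.74 / 2.74 ≈ 0.6350

PN ≈ 0.635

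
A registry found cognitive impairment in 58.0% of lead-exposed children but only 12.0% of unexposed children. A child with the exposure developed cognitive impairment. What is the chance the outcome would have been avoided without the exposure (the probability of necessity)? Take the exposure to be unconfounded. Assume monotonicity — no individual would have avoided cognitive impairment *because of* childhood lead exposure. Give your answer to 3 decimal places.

p₁ = 0.58, p₀ = 0.12.
Under exogeneity and monotonicity, PN = (p₁ − p₀) / p₁.
PN = (0.58 − 0.12) / 0.58 = 0.46 / 0.58 ≈ 0.7931

PN ≈ 0.793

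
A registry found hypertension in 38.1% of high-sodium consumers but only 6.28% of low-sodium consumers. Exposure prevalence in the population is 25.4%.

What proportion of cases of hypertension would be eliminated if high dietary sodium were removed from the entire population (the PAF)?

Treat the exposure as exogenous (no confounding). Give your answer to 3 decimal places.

p₁ = 0.381, p₀ = 0.0628.
Overall risk P(Y=1) = π·p₁ + (1−π)·p₀ = 0.254×0.381 + 0.746×0.0628 = 0.14362.
Under exogeneity, PAF = [P(Y=1) − p₀] / P(Y=1).
PAF = (0.14362 − 0.0628) / 0.14362 ≈ 0.5627

PAF ≈ 0.563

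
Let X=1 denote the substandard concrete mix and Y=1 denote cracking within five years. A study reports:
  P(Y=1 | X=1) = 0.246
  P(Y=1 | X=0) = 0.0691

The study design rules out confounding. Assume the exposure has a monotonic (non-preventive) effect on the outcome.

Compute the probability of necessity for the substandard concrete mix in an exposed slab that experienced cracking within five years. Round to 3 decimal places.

Let p₁ = 0.246, p₀ = 0.0691.
Under exogeneity and monotonicity, PN = (p₁ − p₀) / p₁.
PN = (0.246 − 0.0691) / 0.246 = 0.1769 / 0.246 ≈ 0.7191

PN ≈ 0.719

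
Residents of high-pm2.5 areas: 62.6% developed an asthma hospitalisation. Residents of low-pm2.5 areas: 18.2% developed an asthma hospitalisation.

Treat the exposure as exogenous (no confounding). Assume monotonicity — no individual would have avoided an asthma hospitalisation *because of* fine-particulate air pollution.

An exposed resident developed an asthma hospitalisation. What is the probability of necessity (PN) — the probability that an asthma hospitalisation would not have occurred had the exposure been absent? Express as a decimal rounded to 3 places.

PN ≈ 0.709

p₁ = 0.626, p₀ = 0.182.
Under exogeneity and monotonicity, PN = (p₁ − p₀) / p₁.
PN = (0.626 − 0.182) / 0.626 = 0.444 / 0.626 ≈ 0.7093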